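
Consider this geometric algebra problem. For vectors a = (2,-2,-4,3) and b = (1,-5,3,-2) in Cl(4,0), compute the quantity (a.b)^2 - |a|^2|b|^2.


a . b = 2*1 + (-2)*(-5) + (-4)*3 + 3*(-2)
= 2 + 10 + (-12) + (-6) = -6
|a|^2 = 2^2 + (-2)^2 + (-4)^2 + 3^2 = 33
|b|^2 = 1^2 + (-5)^2 + 3^2 + (-2)^2 = 39
(a.b)^2 = (-6)^2 = 36
|a|^2 * |b|^2 = 33 * 39 = 1287
Result = 36 - 1287 = -1251


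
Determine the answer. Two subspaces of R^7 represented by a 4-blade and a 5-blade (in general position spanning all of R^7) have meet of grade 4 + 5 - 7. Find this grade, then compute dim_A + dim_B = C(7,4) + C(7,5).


Meet grade = grade(A) + grade(B) - n
= 4 + 5 - 7 = 2
C(7,4) = 35
C(7,5) = 21
dim_A + dim_B = 35 + 21 = 56


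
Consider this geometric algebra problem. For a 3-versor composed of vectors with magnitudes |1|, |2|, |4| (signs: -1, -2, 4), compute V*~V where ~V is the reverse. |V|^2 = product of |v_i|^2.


Each vector v_i has |v_i|^2 = s_i^2
Squared scales: (-1)^2 = 1, (-2)^2 = 4, 4^2 = 16
|V|^2 = 1 * 4 * 16
= 64


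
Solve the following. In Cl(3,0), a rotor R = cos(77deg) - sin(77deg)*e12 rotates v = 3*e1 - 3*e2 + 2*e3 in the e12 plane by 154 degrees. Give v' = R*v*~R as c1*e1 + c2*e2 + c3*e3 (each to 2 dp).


Rotor R = cos(77deg) - sin(77deg)*e12
Rotation angle theta = 2 * 77 = 154 degrees in the e12 plane (e1 -> e2).
The component perpendicular to the plane (e3) is invariant: v'_3 = v3 = 2.00
cos(154deg) = -0.8988, sin(154deg) = 0.4384
v'_1 = v1*cos(theta) - v2*sin(theta) = 3*(-0.8988) - (-3)*0.4384 = -1.38
v'_2 = v1*sin(theta) + v2*cos(theta) = 3*0.4384 + (-3)*(-0.8988) = 4.01
v' = -1.38*e1 + 4.01*e2 + 2.00*e3


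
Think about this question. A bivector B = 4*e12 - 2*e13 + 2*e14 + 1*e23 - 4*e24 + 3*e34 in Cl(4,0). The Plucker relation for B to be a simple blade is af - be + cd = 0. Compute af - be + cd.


Plucker relation: af - be + cd
a*f = 4*3 = 12
b*e = (-2)*(-4) = 8
c*d = 2*1 = 2
af - be + cd = 12 - 8 + 2
= 6


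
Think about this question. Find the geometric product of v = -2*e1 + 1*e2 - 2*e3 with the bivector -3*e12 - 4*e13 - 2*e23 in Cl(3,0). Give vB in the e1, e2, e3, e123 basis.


vB has grade-1 (vector) and grade-3 (trivector) parts: vB = (v _| B) + (v ^ B).
Vector part <vB>_1:
  e1: -v2*b12 - v3*b13 = -(1)*(-3) - (-2)*(-4) = -5
  e2: v1*b12 - v3*b23 = (-2)*(-3) - (-2)*(-2) = 2
  e3: v1*b13 + v2*b23 = (-2)*(-4) + (1)*(-2) = 6
Trivector part <vB>_3:
  e123: v1*b23 - v2*b13 + v3*b12 = (-2)*(-2) - (1)*(-4) + (-2)*(-3) = 14
vB = -5*e1 + 2*e2 + 6*e3 + 14*e123


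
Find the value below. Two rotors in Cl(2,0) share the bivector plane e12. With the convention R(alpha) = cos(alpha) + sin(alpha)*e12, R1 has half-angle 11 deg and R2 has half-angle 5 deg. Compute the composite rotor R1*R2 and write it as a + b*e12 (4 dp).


Same-plane rotors commute and their half-angles add:
R1*R2 = cos(a1 + a2) + sin(a1 + a2)*e12.
a1 + a2 = 11 + 5 = 16 deg
cos(16 deg) = 0.9613
sin(16 deg) = 0.2756
R1*R2 = 0.9613 + 0.2756*e12


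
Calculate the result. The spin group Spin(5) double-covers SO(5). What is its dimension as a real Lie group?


Spin(n) double-covers SO(n); both have Lie algebra so(n) of dimension n(n-1)/2.
n = 5
n(n-1) = 5 * 4 = 20
dim Spin(5) = 20/2 = 10


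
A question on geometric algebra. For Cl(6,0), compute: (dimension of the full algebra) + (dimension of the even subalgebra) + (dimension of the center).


n = 6 + 0 = 6
Total dim = 2^6 = 64
Even subalgebra dim = 2^5 = 32
n is even, so center dim = 1
Sum = 64 + 32 + 1 = 97


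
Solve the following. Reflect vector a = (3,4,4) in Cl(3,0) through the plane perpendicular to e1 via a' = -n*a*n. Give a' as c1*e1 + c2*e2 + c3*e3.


Reflection formula: a' = -n*a*n, with n = e1 (unit vector, n^2 = 1).
For reflection through hyperplane perp to e1:
The component along e1 flips sign, others stay.
a = (3, 4, 4)
a' = (-3, 4, 4)
a' = -3*e1 + 4*e2 + 4*e3


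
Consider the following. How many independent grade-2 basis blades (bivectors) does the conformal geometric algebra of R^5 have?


The conformal model of R^5 uses Cl(6,1) with m = 5 + 2 = 7 generators.
Number of grade-2 blades = C(m, 2) = C(7, 2)
= 7*6/2 = 21


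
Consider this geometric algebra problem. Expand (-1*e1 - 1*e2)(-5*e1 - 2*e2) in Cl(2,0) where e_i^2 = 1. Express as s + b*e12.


Expand: (-1*e1 - 1*e2)(-5*e1 - 2*e2)
= (-1)*(-5)*e1e1 + (-1)*(-2)*e1e2 + (-1)*(-5)*e2e1 + (-1)*(-2)*e2e2
Using e1^2 = e2^2 = 1, e2e1 = -e1e2:
Scalar part s = (-1)*(-5) + (-1)*(-2) = 5 + 2 = 7
Bivector part b = (-1)*(-2) - (-1)*(-5) = 2 - 5 = -3
uv = 7 - 3*e12


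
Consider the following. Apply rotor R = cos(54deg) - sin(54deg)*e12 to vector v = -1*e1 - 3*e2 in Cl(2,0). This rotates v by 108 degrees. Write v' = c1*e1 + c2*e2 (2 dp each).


Rotor R = cos(54deg) - sin(54deg)*e12
Rotation angle theta = 2 * 54 = 108 degrees
v' = R*v*~R rotates v by theta.
cos(108deg) = -0.3090, sin(108deg) = 0.9511
v'_1 = -1*cos(108deg) - (-3)*sin(108deg)
= -1*(-0.3090) - (-3)*0.9511
= 3.16
v'_2 = -1*sin(108deg) + (-3)*cos(108deg)
= -1*0.9511 + (-3)*(-0.3090)
= -0.02
v' = 3.16*e1 - 0.02*e2


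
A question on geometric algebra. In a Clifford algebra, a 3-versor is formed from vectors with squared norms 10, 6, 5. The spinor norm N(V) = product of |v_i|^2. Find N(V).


Spinor norm N(V) = |v1|^2 * |v2|^2 * ... * |v3|^2
= 10 * 6 * 5
Running product: 10, 60, 300
N(V) = 300


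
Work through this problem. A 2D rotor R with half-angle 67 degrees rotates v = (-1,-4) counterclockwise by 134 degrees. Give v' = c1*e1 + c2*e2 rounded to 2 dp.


Rotor R = cos(67deg) - sin(67deg)*e12
Rotation angle theta = 2 * 67 = 134 degrees
v' = R*v*~R rotates v by theta.
cos(134deg) = -0.6947, sin(134deg) = 0.7193
v'_1 = -1*cos(134deg) - (-4)*sin(134deg)
= -1*(-0.6947) - (-4)*0.7193
= 3.57
v'_2 = -1*sin(134deg) + (-4)*cos(134deg)
= -1*0.7193 + (-4)*(-0.6947)
= 2.06
v' = 3.57*e1 + 2.06*e2


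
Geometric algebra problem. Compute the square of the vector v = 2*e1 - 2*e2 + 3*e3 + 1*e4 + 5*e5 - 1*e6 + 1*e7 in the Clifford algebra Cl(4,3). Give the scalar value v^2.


v^2 = sum of c_i^2 * e_i^2
Positive signature terms (e_i^2 = +1): 2^2 + (-2)^2 + 3^2 + 1^2 = 18
Negative signature terms (e_j^2 = -1): 5^2 + (-1)^2 + 1^2 = 27
v^2 = 18 - 27 = -9


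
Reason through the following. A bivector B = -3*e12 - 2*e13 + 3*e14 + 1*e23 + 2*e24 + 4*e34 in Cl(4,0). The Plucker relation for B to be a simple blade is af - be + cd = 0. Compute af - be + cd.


Plucker relation: af - be + cd
a*f = (-3)*4 = -12
b*e = (-2)*2 = -4
c*d = 3*1 = 3
af - be + cd = -12 - (-4) + 3
= -5


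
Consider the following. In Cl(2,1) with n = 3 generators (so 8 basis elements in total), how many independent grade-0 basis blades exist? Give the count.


Number of grade-k basis blades in Cl(p,q) with n = p + q is C(n, k).
n = 2 + 1 = 3
C(3, 0) = 3! / (0! * 3!)
= 6 / (1 * 6)
= 1


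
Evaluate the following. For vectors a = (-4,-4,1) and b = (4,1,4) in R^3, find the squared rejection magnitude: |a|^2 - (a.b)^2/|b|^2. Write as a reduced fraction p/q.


|a|^2 = (-4)^2 + (-4)^2 + 1^2 = 33
|b|^2 = 4^2 + 1^2 + 4^2 = 33
a . b = (-4)*4 + (-4)*1 + 1*4 = -16
(a.b)^2 = (-16)^2 = 256
|rej|^2 = 33 - 256/33
= (1089 - 256)/33
= 833/33
In lowest terms: 833/33


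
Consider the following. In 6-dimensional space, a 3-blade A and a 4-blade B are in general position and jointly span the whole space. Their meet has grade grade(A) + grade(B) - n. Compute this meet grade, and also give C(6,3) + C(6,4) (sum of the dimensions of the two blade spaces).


Meet grade = grade(A) + grade(B) - n
= 3 + 4 - 6 = 1
C(6,3) = 20
C(6,4) = 15
dim_A + dim_B = 20 + 15 = 35


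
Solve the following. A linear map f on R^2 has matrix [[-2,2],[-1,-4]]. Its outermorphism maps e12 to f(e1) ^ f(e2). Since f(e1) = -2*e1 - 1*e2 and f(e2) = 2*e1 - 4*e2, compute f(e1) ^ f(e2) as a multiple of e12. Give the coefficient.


The outermorphism of a linear map f sends e1^e2 to f(e1)^f(e2).
f(e1) = -2*e1 - 1*e2
f(e2) = 2*e1 - 4*e2
f(e1) ^ f(e2) = (-2*e1 - 1*e2) ^ (2*e1 - 4*e2)
= (-2)*(-4)*e12 + (-1)*2*e21
= (8 - (-2))*e12
= 10*e12
Coefficient = 10


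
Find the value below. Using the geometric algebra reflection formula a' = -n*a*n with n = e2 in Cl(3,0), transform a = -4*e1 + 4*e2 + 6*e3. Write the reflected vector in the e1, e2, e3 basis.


Reflection formula: a' = -n*a*n, with n = e2 (unit vector, n^2 = 1).
For reflection through hyperplane perp to e2:
The component along e2 flips sign, others stay.
a = (-4, 4, 6)
a' = (-4, -4, 6)
a' = -4*e1 - 4*e2 + 6*e3


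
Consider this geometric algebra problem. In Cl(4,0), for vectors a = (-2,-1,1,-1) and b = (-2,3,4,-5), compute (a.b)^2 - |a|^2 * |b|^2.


a . b = (-2)*(-2) + (-1)*3 + 1*4 + (-1)*(-5)
= 4 + (-3) + 4 + 5 = 10
|a|^2 = (-2)^2 + (-1)^2 + 1^2 + (-1)^2 = 7
|b|^2 = (-2)^2 + 3^2 + 4^2 + (-5)^2 = 54
(a.b)^2 = 10^2 = 100
|a|^2 * |b|^2 = 7 * 54 = 378
Result = 100 - 378 = -278


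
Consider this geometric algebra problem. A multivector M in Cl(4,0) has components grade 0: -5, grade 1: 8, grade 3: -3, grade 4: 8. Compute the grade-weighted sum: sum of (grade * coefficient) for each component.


Grade-weighted sum = sum of grade_k * coefficient_k
0*(-5) = 0
1*8 = 8
3*(-3) = -9
4*8 = 32
Total = 0 + 8 + (-9) + 32 = 31


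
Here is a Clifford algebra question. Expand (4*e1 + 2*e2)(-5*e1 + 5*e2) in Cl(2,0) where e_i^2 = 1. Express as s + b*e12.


Expand: (4*e1 + 2*e2)(-5*e1 + 5*e2)
= 4*(-5)*e1e1 + 4*5*e1e2 + 2*(-5)*e2e1 + 2*5*e2e2
Using e1^2 = e2^2 = 1, e2e1 = -e1e2:
Scalar part s = 4*(-5) + 2*5 = -20 + 10 = -10
Bivector part b = 4*5 - 2*(-5) = 20 - (-10) = 30
uv = -10 + 30*e12


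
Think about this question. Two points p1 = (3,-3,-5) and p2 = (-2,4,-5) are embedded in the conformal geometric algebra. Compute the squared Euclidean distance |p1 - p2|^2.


p1 - p2 = (5, -7, 0)
|p1 - p2|^2 = 5^2 + (-7)^2 + 0^2
= 25 + 49 + 0
= 74


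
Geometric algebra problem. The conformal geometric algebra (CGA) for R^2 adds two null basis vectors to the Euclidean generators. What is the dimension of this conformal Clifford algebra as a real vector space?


The conformal model of R^2 uses Cl(3,1): the 2 Euclidean generators plus two extra orthogonal generators e+ (e+^2 = +1) and e- (e-^2 = -1), from which the null vectors e0, einf are built.
Number of generators m = 2 + 2 = 4.
dim Cl(p,q) = 2^m = 2^4 = 16


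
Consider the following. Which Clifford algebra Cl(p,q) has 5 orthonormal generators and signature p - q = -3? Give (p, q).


We need p + q = 5 and p - q = -3.
Adding: 2p = 5 + (-3) = 2, so p = 1.
Then q = 5 - 1 = 4.
(p, q) = (1, 4)


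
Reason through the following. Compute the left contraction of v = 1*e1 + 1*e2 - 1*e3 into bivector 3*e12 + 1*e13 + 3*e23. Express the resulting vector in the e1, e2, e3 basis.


Left contraction v _| B = <vB>_1 (grade-1 part of the geometric product vB).
Using e1_|e12 = e2, e2_|e12 = -e1, e1_|e13 = e3, e3_|e13 = -e1, e2_|e23 = e3, e3_|e23 = -e2:
e1 coeff: -v2*b12 - v3*b13 = -(1)*(3) - (-1)*(1) = -2
e2 coeff: v1*b12 - v3*b23 = (1)*(3) - (-1)*(3) = 6
e3 coeff: v1*b13 + v2*b23 = (1)*(1) + (1)*(3) = 4
v _| B = -2*e1 + 6*e2 + 4*e3


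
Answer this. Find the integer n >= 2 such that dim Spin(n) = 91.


dim Spin(n) = dim so(n) = n(n-1)/2.
Solve n(n-1)/2 = 91, i.e. n^2 - n - 182 = 0.
Discriminant = 1 + 8*91 = 729
n = (1 + sqrt(729))/2 = (1 + 27)/2 = 14


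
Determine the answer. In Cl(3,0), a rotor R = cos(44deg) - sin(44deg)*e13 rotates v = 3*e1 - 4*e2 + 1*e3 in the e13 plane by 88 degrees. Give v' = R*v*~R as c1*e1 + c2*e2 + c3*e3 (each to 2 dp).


Rotor R = cos(44deg) - sin(44deg)*e13
Rotation angle theta = 2 * 44 = 88 degrees in the e13 plane (e1 -> e3).
The component perpendicular to the plane (e2) is invariant: v'_2 = v2 = -4.00
cos(88deg) = 0.0349, sin(88deg) = 0.9994
v'_1 = v1*cos(theta) - v3*sin(theta) = 3*0.0349 - 1*0.9994 = -0.89
v'_3 = v1*sin(theta) + v3*cos(theta) = 3*0.9994 + 1*0.0349 = 3.03
v' = -0.89*e1 - 4.00*e2 + 3.03*e3


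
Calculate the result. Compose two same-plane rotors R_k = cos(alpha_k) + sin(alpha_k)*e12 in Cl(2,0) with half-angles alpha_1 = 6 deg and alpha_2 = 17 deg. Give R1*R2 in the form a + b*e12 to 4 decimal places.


Same-plane rotors commute and their half-angles add:
R1*R2 = cos(a1 + a2) + sin(a1 + a2)*e12.
a1 + a2 = 6 + 17 = 23 deg
cos(23 deg) = 0.9205
sin(23 deg) = 0.3907
R1*R2 = 0.9205 + 0.3907*e12


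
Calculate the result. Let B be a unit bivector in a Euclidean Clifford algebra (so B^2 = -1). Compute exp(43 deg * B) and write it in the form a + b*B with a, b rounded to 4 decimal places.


For a unit bivector B with B^2 = -1, the exponential series gives
e^(theta*B) = cos(theta) + sin(theta)*B (the GA analogue of Euler's formula).
theta = 43 degrees = 0.750492 rad
cos(43 deg) = 0.7314
sin(43 deg) = 0.6820
exp(theta*B) = 0.7314 + 0.6820*B


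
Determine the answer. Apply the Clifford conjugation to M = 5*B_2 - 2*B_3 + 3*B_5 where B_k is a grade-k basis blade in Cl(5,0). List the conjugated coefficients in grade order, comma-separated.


Clifford conjugate sign for grade k: (-1)^(k(k+1)/2)
Grade 2: (-1)^(2*3/2) = (-1)^3 = -1, coeff 5 -> -5
Grade 3: (-1)^(3*4/2) = (-1)^6 = 1, coeff -2 -> -2
Grade 5: (-1)^(5*6/2) = (-1)^15 = -1, coeff 3 -> -3
Conjugated coefficients: -5, -2, -3


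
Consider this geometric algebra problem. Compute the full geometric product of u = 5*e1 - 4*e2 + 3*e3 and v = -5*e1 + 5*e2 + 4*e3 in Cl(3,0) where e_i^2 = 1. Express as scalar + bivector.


In Cl(3,0): e_i^2 = 1, e_ie_j = -e_je_i for i != j.
Scalar part = u . v = 5*(-5) + (-4)*5 + 3*4
= -25 + (-20) + 12 = -33
e12 coeff = 5*5 - (-4)*(-5) = 25 - 20 = 5
e13 coeff = 5*4 - 3*(-5) = 20 - (-15) = 35
e23 coeff = (-4)*4 - 3*5 = -16 - 15 = -31
uv = -33 + 5*e12 + 35*e13 - 31*e23


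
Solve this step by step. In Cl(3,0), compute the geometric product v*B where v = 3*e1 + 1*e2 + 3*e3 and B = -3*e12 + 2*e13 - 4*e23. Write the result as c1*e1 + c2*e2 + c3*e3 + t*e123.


vB has grade-1 (vector) and grade-3 (trivector) parts: vB = (v _| B) + (v ^ B).
Vector part <vB>_1:
  e1: -v2*b12 - v3*b13 = -(1)*(-3) - (3)*(2) = -3
  e2: v1*b12 - v3*b23 = (3)*(-3) - (3)*(-4) = 3
  e3: v1*b13 + v2*b23 = (3)*(2) + (1)*(-4) = 2
Trivector part <vB>_3:
  e123: v1*b23 - v2*b13 + v3*b12 = (3)*(-4) - (1)*(2) + (3)*(-3) = -23
vB = -3*e1 + 3*e2 + 2*e3 - 23*e123


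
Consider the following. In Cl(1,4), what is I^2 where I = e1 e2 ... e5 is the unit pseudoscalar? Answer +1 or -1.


The pseudoscalar I = e1...e_n (product of all n generators) of Cl(p,q) satisfies I^2 = (-1)^(q + n(n-1)/2).
p = 1, q = 4, n = p + q = 5
n(n-1)/2 = 5 * 4 / 2 = 10
Exponent = q + n(n-1)/2 = 4 + 10 = 14
I^2 = (-1)^14 = +1


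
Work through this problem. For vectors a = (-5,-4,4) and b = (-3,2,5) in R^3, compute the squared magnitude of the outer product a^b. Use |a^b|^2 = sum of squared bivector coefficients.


a wedge b = (a1*b2 - a2*b1)*e12 + (a1*b3 - a3*b1)*e13 + (a2*b3 - a3*b2)*e23
e12 coeff: (-5)*2 - (-4)*(-3) = -10 - 12 = -22
e13 coeff: (-5)*5 - 4*(-3) = -25 - (-12) = -13
e23 coeff: (-4)*5 - 4*2 = -20 - 8 = -28
|a wedge b|^2 = (-22)^2 + (-13)^2 + (-28)^2
= 484 + 169 + 784
= 1437


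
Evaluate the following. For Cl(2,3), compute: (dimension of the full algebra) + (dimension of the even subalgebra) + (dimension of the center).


n = 2 + 3 = 5
Total dim = 2^5 = 32
Even subalgebra dim = 2^4 = 16
n is odd, so center dim = 2
Sum = 32 + 16 + 2 = 50


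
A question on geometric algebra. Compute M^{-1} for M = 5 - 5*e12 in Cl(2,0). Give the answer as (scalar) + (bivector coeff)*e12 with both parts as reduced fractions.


M = 5 - 5*e12, where e12^2 = -1.
Since M commutes with its reverse ~M = a - b*e12, M * ~M = a^2 - b^2*e12^2 = a^2 + b^2.
So M^{-1} = ~M / (a^2 + b^2) = (a - b*e12)/(a^2 + b^2).
a^2 + b^2 = 25 + 25 = 50
Scalar part = 5/50 = 1/10
Bivector coeff = 5/50 = 1/10
M^{-1} = 1/10 + 1/10*e12


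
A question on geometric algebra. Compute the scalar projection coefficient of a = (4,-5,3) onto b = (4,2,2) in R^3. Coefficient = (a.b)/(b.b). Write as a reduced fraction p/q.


Projection coefficient = (a . b) / (b . b)
a . b = 4*4 + (-5)*2 + 3*2
= 16 + (-10) + 6 = 12
b . b = 4^2 + 2^2 + 2^2
= 16 + 4 + 4 = 24
Coefficient = 12/24
In lowest terms: 1/2


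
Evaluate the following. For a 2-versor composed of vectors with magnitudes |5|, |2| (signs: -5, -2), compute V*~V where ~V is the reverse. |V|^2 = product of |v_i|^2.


Each vector v_i has |v_i|^2 = s_i^2
Squared scales: (-5)^2 = 25, (-2)^2 = 4
|V|^2 = 25 * 4
= 100


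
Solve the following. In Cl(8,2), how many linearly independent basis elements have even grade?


Even subalgebra dimension = 2^(n-1)
n = 8 + 2 = 10
2^(10 - 1) = 2^9 = 512
Verification: sum of C(10,k) for even k = 1 + 45 + 210 + 210 + 45 + 1 = 512
Result = 512


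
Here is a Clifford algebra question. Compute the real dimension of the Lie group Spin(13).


Spin(n) double-covers SO(n); both have Lie algebra so(n) of dimension n(n-1)/2.
n = 13
n(n-1) = 13 * 12 = 156
dim Spin(13) = 156/2 = 78


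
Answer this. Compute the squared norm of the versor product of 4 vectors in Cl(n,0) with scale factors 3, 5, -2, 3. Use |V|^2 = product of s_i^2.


Each vector v_i has |v_i|^2 = s_i^2
Squared scales: 3^2 = 9, 5^2 = 25, (-2)^2 = 4, 3^2 = 9
|V|^2 = 9 * 25 * 4 * 9
= 8100


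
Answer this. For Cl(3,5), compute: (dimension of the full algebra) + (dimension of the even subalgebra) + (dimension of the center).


n = 3 + 5 = 8
Total dim = 2^8 = 256
Even subalgebra dim = 2^7 = 128
n is even, so center dim = 1
Sum = 256 + 128 + 1 = 385


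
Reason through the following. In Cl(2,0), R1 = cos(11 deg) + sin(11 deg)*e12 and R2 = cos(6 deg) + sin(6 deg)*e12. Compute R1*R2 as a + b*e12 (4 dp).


Same-plane rotors commute and their half-angles add:
R1*R2 = cos(a1 + a2) + sin(a1 + a2)*e12.
a1 + a2 = 11 + 6 = 17 deg
cos(17 deg) = 0.9563
sin(17 deg) = 0.2924
R1*R2 = 0.9563 + 0.2924*e12


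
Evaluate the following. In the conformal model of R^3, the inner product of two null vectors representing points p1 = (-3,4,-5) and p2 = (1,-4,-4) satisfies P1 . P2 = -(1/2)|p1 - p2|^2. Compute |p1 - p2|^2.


p1 - p2 = (-4, 8, -1)
|p1 - p2|^2 = (-4)^2 + 8^2 + (-1)^2
= 16 + 64 + 1
= 81


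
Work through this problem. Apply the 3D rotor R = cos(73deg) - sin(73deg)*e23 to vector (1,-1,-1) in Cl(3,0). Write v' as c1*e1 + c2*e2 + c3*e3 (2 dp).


Rotor R = cos(73deg) - sin(73deg)*e23
Rotation angle theta = 2 * 73 = 146 degrees in the e23 plane (e2 -> e3).
The component perpendicular to the plane (e1) is invariant: v'_1 = v1 = 1.00
cos(146deg) = -0.8290, sin(146deg) = 0.5592
v'_2 = v2*cos(theta) - v3*sin(theta) = -1*(-0.8290) - (-1)*0.5592 = 1.39
v'_3 = v2*sin(theta) + v3*cos(theta) = -1*0.5592 + (-1)*(-0.8290) = 0.27
v' = 1.00*e1 + 1.39*e2 + 0.27*e3


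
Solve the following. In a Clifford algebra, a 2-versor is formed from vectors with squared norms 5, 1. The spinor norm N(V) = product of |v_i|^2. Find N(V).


Spinor norm N(V) = |v1|^2 * |v2|^2 * ... * |v2|^2
= 5 * 1
Running product: 5, 5
N(V) = 5


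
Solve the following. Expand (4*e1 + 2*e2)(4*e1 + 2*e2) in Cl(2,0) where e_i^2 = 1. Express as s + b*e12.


Expand: (4*e1 + 2*e2)(4*e1 + 2*e2)
= 4*4*e1e1 + 4*2*e1e2 + 2*4*e2e1 + 2*2*e2e2
Using e1^2 = e2^2 = 1, e2e1 = -e1e2:
Scalar part s = 4*4 + 2*2 = 16 + 4 = 20
Bivector part b = 4*2 - 2*4 = 8 - 8 = 0
uv = 20 + 0*e12


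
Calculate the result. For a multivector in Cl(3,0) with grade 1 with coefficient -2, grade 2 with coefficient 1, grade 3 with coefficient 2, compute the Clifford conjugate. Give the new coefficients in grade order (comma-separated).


Clifford conjugate sign for grade k: (-1)^(k(k+1)/2)
Grade 1: (-1)^(1*2/2) = (-1)^1 = -1, coeff -2 -> 2
Grade 2: (-1)^(2*3/2) = (-1)^3 = -1, coeff 1 -> -1
Grade 3: (-1)^(3*4/2) = (-1)^6 = 1, coeff 2 -> 2
Conjugated coefficients: 2, -1, 2


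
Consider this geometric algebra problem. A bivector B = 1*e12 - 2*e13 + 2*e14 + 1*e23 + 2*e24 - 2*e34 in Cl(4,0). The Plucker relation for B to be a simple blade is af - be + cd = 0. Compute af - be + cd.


Plucker relation: af - be + cd
a*f = 1*(-2) = -2
b*e = (-2)*2 = -4
c*d = 2*1 = 2
af - be + cd = -2 - (-4) + 2
= 4


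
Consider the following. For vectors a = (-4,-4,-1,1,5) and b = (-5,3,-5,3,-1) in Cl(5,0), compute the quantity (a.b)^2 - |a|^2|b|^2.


a . b = (-4)*(-5) + (-4)*3 + (-1)*(-5) + 1*3 + 5*(-1)
= 20 + (-12) + 5 + 3 + (-5) = 11
|a|^2 = (-4)^2 + (-4)^2 + (-1)^2 + 1^2 + 5^2 = 59
|b|^2 = (-5)^2 + 3^2 + (-5)^2 + 3^2 + (-1)^2 = 69
(a.b)^2 = 11^2 = 121
|a|^2 * |b|^2 = 59 * 69 = 4071
Result = 121 - 4071 = -3950


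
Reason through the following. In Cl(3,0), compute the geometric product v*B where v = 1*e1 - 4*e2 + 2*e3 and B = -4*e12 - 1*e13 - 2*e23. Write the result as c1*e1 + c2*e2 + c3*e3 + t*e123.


vB has grade-1 (vector) and grade-3 (trivector) parts: vB = (v _| B) + (v ^ B).
Vector part <vB>_1:
  e1: -v2*b12 - v3*b13 = -(-4)*(-4) - (2)*(-1) = -14
  e2: v1*b12 - v3*b23 = (1)*(-4) - (2)*(-2) = 0
  e3: v1*b13 + v2*b23 = (1)*(-1) + (-4)*(-2) = 7
Trivector part <vB>_3:
  e123: v1*b23 - v2*b13 + v3*b12 = (1)*(-2) - (-4)*(-1) + (2)*(-4) = -14
vB = -14*e1 + 0*e2 + 7*e3 - 14*e123


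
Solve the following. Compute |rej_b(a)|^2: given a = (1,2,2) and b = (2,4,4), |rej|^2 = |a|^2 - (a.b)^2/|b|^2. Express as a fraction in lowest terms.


|a|^2 = 1^2 + 2^2 + 2^2 = 9
|b|^2 = 2^2 + 4^2 + 4^2 = 36
a . b = 1*2 + 2*4 + 2*4 = 18
(a.b)^2 = 18^2 = 324
|rej|^2 = 9 - 324/36
= (324 - 324)/36
= 0/36
In lowest terms: 0/1


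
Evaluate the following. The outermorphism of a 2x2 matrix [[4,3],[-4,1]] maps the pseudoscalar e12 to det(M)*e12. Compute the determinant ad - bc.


The outermorphism of a linear map f sends e1^e2 to f(e1)^f(e2).
f(e1) = 4*e1 - 4*e2
f(e2) = 3*e1 + 1*e2
f(e1) ^ f(e2) = (4*e1 - 4*e2) ^ (3*e1 + 1*e2)
= 4*1*e12 + (-4)*3*e21
= (4 - (-12))*e12
= 16*e12
Coefficient = 16


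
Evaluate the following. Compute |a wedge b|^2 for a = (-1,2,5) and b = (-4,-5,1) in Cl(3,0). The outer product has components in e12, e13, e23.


a wedge b = (a1*b2 - a2*b1)*e12 + (a1*b3 - a3*b1)*e13 + (a2*b3 - a3*b2)*e23
e12 coeff: (-1)*(-5) - 2*(-4) = 5 - (-8) = 13
e13 coeff: (-1)*1 - 5*(-4) = -1 - (-20) = 19
e23 coeff: 2*1 - 5*(-5) = 2 - (-25) = 27
|a wedge b|^2 = 13^2 + 19^2 + 27^2
= 169 + 361 + 729
= 1259


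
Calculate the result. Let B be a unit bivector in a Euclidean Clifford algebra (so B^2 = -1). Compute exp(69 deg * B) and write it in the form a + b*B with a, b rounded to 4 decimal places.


For a unit bivector B with B^2 = -1, the exponential series gives
e^(theta*B) = cos(theta) + sin(theta)*B (the GA analogue of Euler's formula).
theta = 69 degrees = 1.204277 rad
cos(69 deg) = 0.3584
sin(69 deg) = 0.9336
exp(theta*B) = 0.3584 + 0.9336*B


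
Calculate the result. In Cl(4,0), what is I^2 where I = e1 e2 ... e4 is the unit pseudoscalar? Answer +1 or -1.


The pseudoscalar I = e1...e_n (product of all n generators) of Cl(p,q) satisfies I^2 = (-1)^(q + n(n-1)/2).
p = 4, q = 0, n = p + q = 4
n(n-1)/2 = 4 * 3 / 2 = 6
Exponent = q + n(n-1)/2 = 0 + 6 = 6
I^2 = (-1)^6 = +1


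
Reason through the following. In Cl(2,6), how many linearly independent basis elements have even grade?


Even subalgebra dimension = 2^(n-1)
n = 2 + 6 = 8
2^(8 - 1) = 2^7 = 128
Verification: sum of C(8,k) for even k = 1 + 28 + 70 + 28 + 1 = 128
Result = 128


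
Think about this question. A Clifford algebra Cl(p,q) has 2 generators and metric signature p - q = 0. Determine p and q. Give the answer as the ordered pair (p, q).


We need p + q = 2 and p - q = 0.
Adding: 2p = 2 + 0 = 2, so p = 1.
Then q = 2 - 1 = 1.
(p, q) = (1, 1)


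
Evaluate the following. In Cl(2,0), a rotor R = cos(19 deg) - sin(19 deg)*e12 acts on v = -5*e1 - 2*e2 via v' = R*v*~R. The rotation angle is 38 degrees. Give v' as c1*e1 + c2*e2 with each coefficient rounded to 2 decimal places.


Rotor R = cos(19deg) - sin(19deg)*e12
Rotation angle theta = 2 * 19 = 38 degrees
v' = R*v*~R rotates v by theta.
cos(38deg) = 0.7880, sin(38deg) = 0.6157
v'_1 = -5*cos(38deg) - (-2)*sin(38deg)
= -5*0.7880 - (-2)*0.6157
= -2.71
v'_2 = -5*sin(38deg) + (-2)*cos(38deg)
= -5*0.6157 + (-2)*0.7880
= -4.65
v' = -2.71*e1 - 4.65*e2


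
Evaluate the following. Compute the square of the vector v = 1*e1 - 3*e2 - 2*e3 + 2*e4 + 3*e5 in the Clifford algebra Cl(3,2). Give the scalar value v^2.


v^2 = sum of c_i^2 * e_i^2
Positive signature terms (e_i^2 = +1): 1^2 + (-3)^2 + (-2)^2 = 14
Negative signature terms (e_j^2 = -1): 2^2 + 3^2 = 13
v^2 = 14 - 13 = 1


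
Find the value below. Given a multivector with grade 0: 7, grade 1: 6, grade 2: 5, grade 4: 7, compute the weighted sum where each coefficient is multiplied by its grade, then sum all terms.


Grade-weighted sum = sum of grade_k * coefficient_k
0*7 = 0
1*6 = 6
2*5 = 10
4*7 = 28
Total = 0 + 6 + 10 + 28 = 44


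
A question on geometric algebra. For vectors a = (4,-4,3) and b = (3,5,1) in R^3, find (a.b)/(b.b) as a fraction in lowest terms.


Projection coefficient = (a . b) / (b . b)
a . b = 4*3 + (-4)*5 + 3*1
= 12 + (-20) + 3 = -5
b . b = 3^2 + 5^2 + 1^2
= 9 + 25 + 1 = 35
Coefficient = -5/35
In lowest terms: -1/7


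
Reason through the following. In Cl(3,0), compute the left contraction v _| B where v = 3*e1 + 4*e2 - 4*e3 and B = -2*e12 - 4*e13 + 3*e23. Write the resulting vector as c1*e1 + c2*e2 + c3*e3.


Left contraction v _| B = <vB>_1 (grade-1 part of the geometric product vB).
Using e1_|e12 = e2, e2_|e12 = -e1, e1_|e13 = e3, e3_|e13 = -e1, e2_|e23 = e3, e3_|e23 = -e2:
e1 coeff: -v2*b12 - v3*b13 = -(4)*(-2) - (-4)*(-4) = -8
e2 coeff: v1*b12 - v3*b23 = (3)*(-2) - (-4)*(3) = 6
e3 coeff: v1*b13 + v2*b23 = (3)*(-4) + (4)*(3) = 0
v _| B = -8*e1 + 6*e2 + 0*e3


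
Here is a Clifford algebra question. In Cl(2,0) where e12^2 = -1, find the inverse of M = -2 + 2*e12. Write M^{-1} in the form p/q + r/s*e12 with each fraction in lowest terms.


M = -2 + 2*e12, where e12^2 = -1.
Since M commutes with its reverse ~M = a - b*e12, M * ~M = a^2 - b^2*e12^2 = a^2 + b^2.
So M^{-1} = ~M / (a^2 + b^2) = (a - b*e12)/(a^2 + b^2).
a^2 + b^2 = 4 + 4 = 8
Scalar part = -2/8 = -1/4
Bivector coeff = -2/8 = -1/4
M^{-1} = -1/4 - 1/4*e12


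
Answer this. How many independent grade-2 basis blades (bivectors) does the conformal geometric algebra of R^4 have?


The conformal model of R^4 uses Cl(5,1) with m = 4 + 2 = 6 generators.
Number of grade-2 blades = C(m, 2) = C(6, 2)
= 6*5/2 = 15


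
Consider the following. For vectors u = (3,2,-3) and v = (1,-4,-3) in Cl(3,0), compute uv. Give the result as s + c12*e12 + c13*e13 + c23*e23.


In Cl(3,0): e_i^2 = 1, e_ie_j = -e_je_i for i != j.
Scalar part = u . v = 3*1 + 2*(-4) + (-3)*(-3)
= 3 + (-8) + 9 = 4
e12 coeff = 3*(-4) - 2*1 = -12 - 2 = -14
e13 coeff = 3*(-3) - (-3)*1 = -9 - (-3) = -6
e23 coeff = 2*(-3) - (-3)*(-4) = -6 - 12 = -18
uv = 4 - 14*e12 - 6*e13 - 18*e23


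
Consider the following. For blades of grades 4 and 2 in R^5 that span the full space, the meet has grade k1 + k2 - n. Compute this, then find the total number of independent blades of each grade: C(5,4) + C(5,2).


Meet grade = grade(A) + grade(B) - n
= 4 + 2 - 5 = 1
C(5,4) = 5
C(5,2) = 10
dim_A + dim_B = 5 + 10 = 15


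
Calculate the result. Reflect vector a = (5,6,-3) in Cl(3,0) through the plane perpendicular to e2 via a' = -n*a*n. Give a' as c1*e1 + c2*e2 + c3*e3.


Reflection formula: a' = -n*a*n, with n = e2 (unit vector, n^2 = 1).
For reflection through hyperplane perp to e2:
The component along e2 flips sign, others stay.
a = (5, 6, -3)
a' = (5, -6, -3)
a' = 5*e1 - 6*e2 - 3*e3


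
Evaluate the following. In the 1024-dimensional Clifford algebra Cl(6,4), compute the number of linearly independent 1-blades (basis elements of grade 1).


Number of grade-k basis blades in Cl(p,q) with n = p + q is C(n, k).
n = 6 + 4 = 10
C(10, 1) = 10! / (1! * 9!)
= 3628800 / (1 * 362880)
= 10


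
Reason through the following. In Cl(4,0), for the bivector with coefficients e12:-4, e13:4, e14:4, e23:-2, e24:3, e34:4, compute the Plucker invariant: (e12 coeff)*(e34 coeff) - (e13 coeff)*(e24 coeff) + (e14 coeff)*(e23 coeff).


Plucker relation: af - be + cd
a*f = (-4)*4 = -16
b*e = 4*3 = 12
c*d = 4*(-2) = -8
af - be + cd = -16 - 12 + (-8)
= -36


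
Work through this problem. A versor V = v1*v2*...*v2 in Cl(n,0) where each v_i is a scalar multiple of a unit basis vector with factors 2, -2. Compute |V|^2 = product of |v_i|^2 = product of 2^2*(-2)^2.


Each vector v_i has |v_i|^2 = s_i^2
Squared scales: 2^2 = 4, (-2)^2 = 4
|V|^2 = 4 * 4
= 16


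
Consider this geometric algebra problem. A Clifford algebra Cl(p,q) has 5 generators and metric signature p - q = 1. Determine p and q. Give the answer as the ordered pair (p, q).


We need p + q = 5 and p - q = 1.
Adding: 2p = 5 + 1 = 6, so p = 3.
Then q = 5 - 3 = 2.
(p, q) = (3, 2)


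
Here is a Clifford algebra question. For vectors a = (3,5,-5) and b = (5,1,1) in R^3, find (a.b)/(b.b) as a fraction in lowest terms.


Projection coefficient = (a . b) / (b . b)
a . b = 3*5 + 5*1 + (-5)*1
= 15 + 5 + (-5) = 15
b . b = 5^2 + 1^2 + 1^2
= 25 + 1 + 1 = 27
Coefficient = 15/27
In lowest terms: 5/9


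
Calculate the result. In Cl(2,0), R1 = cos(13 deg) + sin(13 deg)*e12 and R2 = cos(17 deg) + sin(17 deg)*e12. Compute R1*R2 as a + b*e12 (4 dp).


Same-plane rotors commute and their half-angles add:
R1*R2 = cos(a1 + a2) + sin(a1 + a2)*e12.
a1 + a2 = 13 + 17 = 30 deg
cos(30 deg) = 0.8660
sin(30 deg) = 0.5000
R1*R2 = 0.8660 + 0.5000*e12


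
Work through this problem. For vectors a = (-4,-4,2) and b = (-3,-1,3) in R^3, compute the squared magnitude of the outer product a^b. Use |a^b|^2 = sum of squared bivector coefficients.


a wedge b = (a1*b2 - a2*b1)*e12 + (a1*b3 - a3*b1)*e13 + (a2*b3 - a3*b2)*e23
e12 coeff: (-4)*(-1) - (-4)*(-3) = 4 - 12 = -8
e13 coeff: (-4)*3 - 2*(-3) = -12 - (-6) = -6
e23 coeff: (-4)*3 - 2*(-1) = -12 - (-2) = -10
|a wedge b|^2 = (-8)^2 + (-6)^2 + (-10)^2
= 64 + 36 + 100
= 200


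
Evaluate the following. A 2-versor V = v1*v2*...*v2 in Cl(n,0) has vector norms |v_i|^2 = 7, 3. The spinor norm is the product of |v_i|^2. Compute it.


Spinor norm N(V) = |v1|^2 * |v2|^2 * ... * |v2|^2
= 7 * 3
Running product: 7, 21
N(V) = 21


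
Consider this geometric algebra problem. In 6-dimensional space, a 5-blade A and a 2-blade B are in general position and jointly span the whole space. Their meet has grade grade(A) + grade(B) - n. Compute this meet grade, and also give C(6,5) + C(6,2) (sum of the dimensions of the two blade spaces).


Meet grade = grade(A) + grade(B) - n
= 5 + 2 - 6 = 1
C(6,5) = 6
C(6,2) = 15
dim_A + dim_B = 6 + 15 = 21


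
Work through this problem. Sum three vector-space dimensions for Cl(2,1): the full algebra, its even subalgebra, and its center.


n = 2 + 1 = 3
Total dim = 2^3 = 8
Even subalgebra dim = 2^2 = 4
n is odd, so center dim = 2
Sum = 8 + 4 + 2 = 14


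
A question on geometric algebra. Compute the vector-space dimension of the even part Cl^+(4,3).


Even subalgebra dimension = 2^(n-1)
n = 4 + 3 = 7
2^(7 - 1) = 2^6 = 64
Verification: sum of C(7,k) for even k = 1 + 21 + 35 + 7 = 64
Result = 64


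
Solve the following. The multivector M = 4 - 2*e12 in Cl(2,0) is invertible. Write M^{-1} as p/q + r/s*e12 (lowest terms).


M = 4 - 2*e12, where e12^2 = -1.
Since M commutes with its reverse ~M = a - b*e12, M * ~M = a^2 - b^2*e12^2 = a^2 + b^2.
So M^{-1} = ~M / (a^2 + b^2) = (a - b*e12)/(a^2 + b^2).
a^2 + b^2 = 16 + 4 = 20
Scalar part = 4/20 = 1/5
Bivector coeff = 2/20 = 1/10
M^{-1} = 1/5 + 1/10*e12


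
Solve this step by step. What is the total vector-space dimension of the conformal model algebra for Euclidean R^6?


The conformal model of R^6 uses Cl(7,1): the 6 Euclidean generators plus two extra orthogonal generators e+ (e+^2 = +1) and e- (e-^2 = -1), from which the null vectors e0, einf are built.
Number of generators m = 6 + 2 = 8.
dim Cl(p,q) = 2^m = 2^8 = 256


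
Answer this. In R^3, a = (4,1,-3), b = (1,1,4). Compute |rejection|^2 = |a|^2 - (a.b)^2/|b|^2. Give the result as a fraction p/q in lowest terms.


|a|^2 = 4^2 + 1^2 + (-3)^2 = 26
|b|^2 = 1^2 + 1^2 + 4^2 = 18
a . b = 4*1 + 1*1 + (-3)*4 = -7
(a.b)^2 = (-7)^2 = 49
|rej|^2 = 26 - 49/18
= (468 - 49)/18
= 419/18
In lowest terms: 419/18


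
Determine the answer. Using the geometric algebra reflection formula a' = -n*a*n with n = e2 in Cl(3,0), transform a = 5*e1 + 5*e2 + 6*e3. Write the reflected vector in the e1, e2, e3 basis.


Reflection formula: a' = -n*a*n, with n = e2 (unit vector, n^2 = 1).
For reflection through hyperplane perp to e2:
The component along e2 flips sign, others stay.
a = (5, 5, 6)
a' = (5, -5, 6)
a' = 5*e1 - 5*e2 + 6*e3


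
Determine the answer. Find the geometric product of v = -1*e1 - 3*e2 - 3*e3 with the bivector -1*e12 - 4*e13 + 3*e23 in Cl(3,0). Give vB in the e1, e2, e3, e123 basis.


vB has grade-1 (vector) and grade-3 (trivector) parts: vB = (v _| B) + (v ^ B).
Vector part <vB>_1:
  e1: -v2*b12 - v3*b13 = -(-3)*(-1) - (-3)*(-4) = -15
  e2: v1*b12 - v3*b23 = (-1)*(-1) - (-3)*(3) = 10
  e3: v1*b13 + v2*b23 = (-1)*(-4) + (-3)*(3) = -5
Trivector part <vB>_3:
  e123: v1*b23 - v2*b13 + v3*b12 = (-1)*(3) - (-3)*(-4) + (-3)*(-1) = -12
vB = -15*e1 + 10*e2 - 5*e3 - 12*e123


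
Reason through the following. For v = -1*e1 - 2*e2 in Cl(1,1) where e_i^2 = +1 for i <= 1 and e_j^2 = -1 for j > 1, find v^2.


v^2 = sum of c_i^2 * e_i^2
Positive signature terms (e_i^2 = +1): (-1)^2 = 1
Negative signature terms (e_j^2 = -1): (-2)^2 = 4
v^2 = 1 - 4 = -3


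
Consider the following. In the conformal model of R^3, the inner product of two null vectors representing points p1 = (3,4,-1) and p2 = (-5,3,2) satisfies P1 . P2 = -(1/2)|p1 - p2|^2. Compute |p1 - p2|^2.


p1 - p2 = (8, 1, -3)
|p1 - p2|^2 = 8^2 + 1^2 + (-3)^2
= 64 + 1 + 9
= 74


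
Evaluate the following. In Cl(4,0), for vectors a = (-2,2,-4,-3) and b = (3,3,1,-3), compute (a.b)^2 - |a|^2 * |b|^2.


a . b = (-2)*3 + 2*3 + (-4)*1 + (-3)*(-3)
= -6 + 6 + (-4) + 9 = 5
|a|^2 = (-2)^2 + 2^2 + (-4)^2 + (-3)^2 = 33
|b|^2 = 3^2 + 3^2 + 1^2 + (-3)^2 = 28
(a.b)^2 = 5^2 = 25
|a|^2 * |b|^2 = 33 * 28 = 924
Result = 25 - 924 = -899


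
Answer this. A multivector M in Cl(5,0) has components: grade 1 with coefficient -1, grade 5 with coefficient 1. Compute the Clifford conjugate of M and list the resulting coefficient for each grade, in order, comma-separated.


Clifford conjugate sign for grade k: (-1)^(k(k+1)/2)
Grade 1: (-1)^(1*2/2) = (-1)^1 = -1, coeff -1 -> 1
Grade 5: (-1)^(5*6/2) = (-1)^15 = -1, coeff 1 -> -1
Conjugated coefficients: 1, -1


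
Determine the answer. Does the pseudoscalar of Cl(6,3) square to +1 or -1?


The pseudoscalar I = e1...e_n (product of all n generators) of Cl(p,q) satisfies I^2 = (-1)^(q + n(n-1)/2).
p = 6, q = 3, n = p + q = 9
n(n-1)/2 = 9 * 8 / 2 = 36
Exponent = q + n(n-1)/2 = 3 + 36 = 39
I^2 = (-1)^39 = -1


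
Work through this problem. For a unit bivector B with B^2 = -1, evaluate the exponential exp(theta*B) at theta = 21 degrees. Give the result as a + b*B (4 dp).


For a unit bivector B with B^2 = -1, the exponential series gives
e^(theta*B) = cos(theta) + sin(theta)*B (the GA analogue of Euler's formula).
theta = 21 degrees = 0.366519 rad
cos(21 deg) = 0.9336
sin(21 deg) = 0.3584
exp(theta*B) = 0.9336 + 0.3584*B


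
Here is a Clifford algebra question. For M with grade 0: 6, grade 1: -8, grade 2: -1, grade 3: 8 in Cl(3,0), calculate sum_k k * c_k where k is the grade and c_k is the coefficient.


Grade-weighted sum = sum of grade_k * coefficient_k
0*6 = 0
1*(-8) = -8
2*(-1) = -2
3*8 = 24
Total = 0 + (-8) + (-2) + 24 = 14


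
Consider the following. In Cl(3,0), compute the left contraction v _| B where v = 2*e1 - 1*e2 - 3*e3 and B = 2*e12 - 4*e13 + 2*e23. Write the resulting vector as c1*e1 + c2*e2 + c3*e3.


Left contraction v _| B = <vB>_1 (grade-1 part of the geometric product vB).
Using e1_|e12 = e2, e2_|e12 = -e1, e1_|e13 = e3, e3_|e13 = -e1, e2_|e23 = e3, e3_|e23 = -e2:
e1 coeff: -v2*b12 - v3*b13 = -(-1)*(2) - (-3)*(-4) = -10
e2 coeff: v1*b12 - v3*b23 = (2)*(2) - (-3)*(2) = 10
e3 coeff: v1*b13 + v2*b23 = (2)*(-4) + (-1)*(2) = -10
v _| B = -10*e1 + 10*e2 - 10*e3


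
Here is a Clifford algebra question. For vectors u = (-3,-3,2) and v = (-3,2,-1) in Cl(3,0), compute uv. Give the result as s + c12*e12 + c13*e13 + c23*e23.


In Cl(3,0): e_i^2 = 1, e_ie_j = -e_je_i for i != j.
Scalar part = u . v = (-3)*(-3) + (-3)*2 + 2*(-1)
= 9 + (-6) + (-2) = 1
e12 coeff = (-3)*2 - (-3)*(-3) = -6 - 9 = -15
e13 coeff = (-3)*(-1) - 2*(-3) = 3 - (-6) = 9
e23 coeff = (-3)*(-1) - 2*2 = 3 - 4 = -1
uv = 1 - 15*e12 + 9*e13 - 1*e23


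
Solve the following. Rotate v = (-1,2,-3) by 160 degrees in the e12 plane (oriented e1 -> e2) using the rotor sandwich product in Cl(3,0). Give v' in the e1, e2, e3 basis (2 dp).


Rotor R = cos(80deg) - sin(80deg)*e12
Rotation angle theta = 2 * 80 = 160 degrees in the e12 plane (e1 -> e2).
The component perpendicular to the plane (e3) is invariant: v'_3 = v3 = -3.00
cos(160deg) = -0.9397, sin(160deg) = 0.3420
v'_1 = v1*cos(theta) - v2*sin(theta) = -1*(-0.9397) - 2*0.3420 = 0.26
v'_2 = v1*sin(theta) + v2*cos(theta) = -1*0.3420 + 2*(-0.9397) = -2.22
v' = 0.26*e1 - 2.22*e2 - 3.00*e3


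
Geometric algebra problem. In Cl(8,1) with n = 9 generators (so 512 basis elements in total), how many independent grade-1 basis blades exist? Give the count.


Number of grade-k basis blades in Cl(p,q) with n = p + q is C(n, k).
n = 8 + 1 = 9
C(9, 1) = 9! / (1! * 8!)
= 362880 / (1 * 40320)
= 9


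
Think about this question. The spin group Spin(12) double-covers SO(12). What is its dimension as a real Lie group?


Spin(n) double-covers SO(n); both have Lie algebra so(n) of dimension n(n-1)/2.
n = 12
n(n-1) = 12 * 11 = 132
dim Spin(12) = 132/2 = 66


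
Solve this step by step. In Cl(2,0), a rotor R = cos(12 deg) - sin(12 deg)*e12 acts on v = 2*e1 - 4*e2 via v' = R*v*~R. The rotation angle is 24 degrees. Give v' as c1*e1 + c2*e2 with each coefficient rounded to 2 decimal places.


Rotor R = cos(12deg) - sin(12deg)*e12
Rotation angle theta = 2 * 12 = 24 degrees
v' = R*v*~R rotates v by theta.
cos(24deg) = 0.9135, sin(24deg) = 0.4067
v'_1 = 2*cos(24deg) - (-4)*sin(24deg)
= 2*0.9135 - (-4)*0.4067
= 3.45
v'_2 = 2*sin(24deg) + (-4)*cos(24deg)
= 2*0.4067 + (-4)*0.9135
= -2.84
v' = 3.45*e1 - 2.84*e2


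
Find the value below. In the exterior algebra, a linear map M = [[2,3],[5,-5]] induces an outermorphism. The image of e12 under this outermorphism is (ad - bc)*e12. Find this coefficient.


The outermorphism of a linear map f sends e1^e2 to f(e1)^f(e2).
f(e1) = 2*e1 + 5*e2
f(e2) = 3*e1 - 5*e2
f(e1) ^ f(e2) = (2*e1 + 5*e2) ^ (3*e1 - 5*e2)
= 2*(-5)*e12 + 5*3*e21
= (-10 - 15)*e12
= -25*e12
Coefficient = -25


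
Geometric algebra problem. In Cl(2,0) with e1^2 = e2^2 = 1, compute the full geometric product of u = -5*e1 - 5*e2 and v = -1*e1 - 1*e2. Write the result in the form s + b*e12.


Expand: (-5*e1 - 5*e2)(-1*e1 - 1*e2)
= (-5)*(-1)*e1e1 + (-5)*(-1)*e1e2 + (-5)*(-1)*e2e1 + (-5)*(-1)*e2e2
Using e1^2 = e2^2 = 1, e2e1 = -e1e2:
Scalar part s = (-5)*(-1) + (-5)*(-1) = 5 + 5 = 10
Bivector part b = (-5)*(-1) - (-5)*(-1) = 5 - 5 = 0
uv = 10 + 0*e12


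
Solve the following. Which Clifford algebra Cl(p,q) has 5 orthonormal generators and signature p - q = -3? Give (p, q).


We need p + q = 5 and p - q = -3.
Adding: 2p = 5 + (-3) = 2, so p = 1.
Then q = 5 - 1 = 4.
(p, q) = (1, 4)


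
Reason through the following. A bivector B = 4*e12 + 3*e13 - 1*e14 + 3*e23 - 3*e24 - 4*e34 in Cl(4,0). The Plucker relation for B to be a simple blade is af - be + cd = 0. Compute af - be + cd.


Plucker relation: af - be + cd
a*f = 4*(-4) = -16
b*e = 3*(-3) = -9
c*d = (-1)*3 = -3
af - be + cd = -16 - (-9) + (-3)
= -10


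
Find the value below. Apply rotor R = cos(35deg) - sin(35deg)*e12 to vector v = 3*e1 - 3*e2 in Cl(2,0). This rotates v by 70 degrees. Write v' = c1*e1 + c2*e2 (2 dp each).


Rotor R = cos(35deg) - sin(35deg)*e12
Rotation angle theta = 2 * 35 = 70 degrees
v' = R*v*~R rotates v by theta.
cos(70deg) = 0.3420, sin(70deg) = 0.9397
v'_1 = 3*cos(70deg) - (-3)*sin(70deg)
= 3*0.3420 - (-3)*0.9397
= 3.85
v'_2 = 3*sin(70deg) + (-3)*cos(70deg)
= 3*0.9397 + (-3)*0.3420
= 1.79
v' = 3.85*e1 + 1.79*e2
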